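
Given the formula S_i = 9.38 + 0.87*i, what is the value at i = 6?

S_6 = 9.38 + 0.87*6 = 9.38 + 5.22 = 14.6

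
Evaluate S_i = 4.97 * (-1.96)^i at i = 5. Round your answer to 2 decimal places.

S_5 = 4.97 * (-1.96)^5 ≈ 4.97 * -28.9255 ≈ -143.76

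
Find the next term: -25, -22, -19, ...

Differences: -22 - -25 = 3
This is an arithmetic sequence with common difference d = 3.
Next term = -19 + 3 = -16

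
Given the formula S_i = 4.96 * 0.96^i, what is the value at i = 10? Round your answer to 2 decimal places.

S_10 = 4.96 * 0.96^10 ≈ 4.96 * 0.6648 ≈ 3.3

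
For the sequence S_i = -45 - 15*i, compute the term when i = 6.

S_6 = -45 + -15*6 = -45 + -90 = -135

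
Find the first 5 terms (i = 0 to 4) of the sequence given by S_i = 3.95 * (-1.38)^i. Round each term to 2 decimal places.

This is a geometric sequence.
i=0: S_0 = 3.95 * (-1.38)^0 = 3.95
i=1: S_1 = 3.95 * (-1.38)^1 ≈ -5.45
i=2: S_2 = 3.95 * (-1.38)^2 ≈ 7.52
i=3: S_3 = 3.95 * (-1.38)^3 ≈ -10.38
i=4: S_4 = 3.95 * (-1.38)^4 ≈ 14.33
The first 5 terms are: [3.95, -5.45, 7.52, -10.38, 14.33]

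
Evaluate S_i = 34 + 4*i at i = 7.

S_7 = 34 + 4*7 = 34 + 28 = 62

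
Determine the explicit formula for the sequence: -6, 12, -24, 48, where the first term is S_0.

Check ratios: 12 / -6 = -2.0
Common ratio r = -2.
First term a = -6.
Formula: S_i = -6 * (-2)^i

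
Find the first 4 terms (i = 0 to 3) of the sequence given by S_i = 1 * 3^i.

This is a geometric sequence.
i=0: S_0 = 1 * 3^0 = 1
i=1: S_1 = 1 * 3^1 = 3
i=2: S_2 = 1 * 3^2 = 9
i=3: S_3 = 1 * 3^3 = 27
The first 4 terms are: [1, 3, 9, 27]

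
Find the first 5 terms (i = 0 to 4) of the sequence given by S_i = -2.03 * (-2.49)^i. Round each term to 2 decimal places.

This is a geometric sequence.
i=0: S_0 = -2.03 * (-2.49)^0 = -2.03
i=1: S_1 = -2.03 * (-2.49)^1 ≈ 5.05
i=2: S_2 = -2.03 * (-2.49)^2 ≈ -12.59
i=3: S_3 = -2.03 * (-2.49)^3 ≈ 31.34
i=4: S_4 = -2.03 * (-2.49)^4 ≈ -78.04
The first 5 terms are: [-2.03, 5.05, -12.59, 31.34, -78.04]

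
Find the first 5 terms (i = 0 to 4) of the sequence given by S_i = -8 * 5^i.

This is a geometric sequence.
i=0: S_0 = -8 * 5^0 = -8
i=1: S_1 = -8 * 5^1 = -40
i=2: S_2 = -8 * 5^2 = -200
i=3: S_3 = -8 * 5^3 = -1000
i=4: S_4 = -8 * 5^4 = -5000
The first 5 terms are: [-8, -40, -200, -1000, -5000]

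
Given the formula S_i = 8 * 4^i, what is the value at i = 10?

S_10 = 8 * 4^10 = 8 * 1048576 = 8388608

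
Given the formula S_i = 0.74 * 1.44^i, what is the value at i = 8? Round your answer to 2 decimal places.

S_8 = 0.74 * 1.44^8 ≈ 0.74 * 18.4884 ≈ 13.68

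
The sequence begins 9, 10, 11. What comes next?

Differences: 10 - 9 = 1
This is an arithmetic sequence with common difference d = 1.
Next term = 11 + 1 = 12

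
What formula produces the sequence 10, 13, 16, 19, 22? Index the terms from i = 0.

Check differences: 13 - 10 = 3
16 - 13 = 3
Common difference d = 3.
First term a = 10.
Formula: S_i = 10 + 3*i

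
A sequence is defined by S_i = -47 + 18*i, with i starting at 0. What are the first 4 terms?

This is an arithmetic sequence.
i=0: S_0 = -47 + 18*0 = -47
i=1: S_1 = -47 + 18*1 = -29
i=2: S_2 = -47 + 18*2 = -11
i=3: S_3 = -47 + 18*3 = 7
The first 4 terms are: [-47, -29, -11, 7]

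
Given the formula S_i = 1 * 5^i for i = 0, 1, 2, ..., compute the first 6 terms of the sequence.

This is a geometric sequence.
i=0: S_0 = 1 * 5^0 = 1
i=1: S_1 = 1 * 5^1 = 5
i=2: S_2 = 1 * 5^2 = 25
i=3: S_3 = 1 * 5^3 = 125
i=4: S_4 = 1 * 5^4 = 625
i=5: S_5 = 1 * 5^5 = 3125
The first 6 terms are: [1, 5, 25, 125, 625, 3125]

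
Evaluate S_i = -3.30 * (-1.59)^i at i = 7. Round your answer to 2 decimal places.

S_7 = -3.3 * (-1.59)^7 ≈ -3.3 * -25.6909 ≈ 84.78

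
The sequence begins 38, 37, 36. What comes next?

Differences: 37 - 38 = -1
This is an arithmetic sequence with common difference d = -1.
Next term = 36 + -1 = 35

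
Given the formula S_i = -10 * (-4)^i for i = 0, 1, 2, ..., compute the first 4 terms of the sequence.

This is a geometric sequence.
i=0: S_0 = -10 * (-4)^0 = -10
i=1: S_1 = -10 * (-4)^1 = 40
i=2: S_2 = -10 * (-4)^2 = -160
i=3: S_3 = -10 * (-4)^3 = 640
The first 4 terms are: [-10, 40, -160, 640]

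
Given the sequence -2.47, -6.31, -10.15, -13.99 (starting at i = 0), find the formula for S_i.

Check differences: -6.31 - -2.47 = -3.84
-10.15 - -6.31 = -3.84
Common difference d = -3.84.
First term a = -2.47.
Formula: S_i = -2.47 - 3.84*i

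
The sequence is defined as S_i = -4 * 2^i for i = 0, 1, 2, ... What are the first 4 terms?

This is a geometric sequence.
i=0: S_0 = -4 * 2^0 = -4
i=1: S_1 = -4 * 2^1 = -8
i=2: S_2 = -4 * 2^2 = -16
i=3: S_3 = -4 * 2^3 = -32
The first 4 terms are: [-4, -8, -16, -32]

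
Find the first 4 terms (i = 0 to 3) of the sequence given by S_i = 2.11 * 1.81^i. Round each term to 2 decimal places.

This is a geometric sequence.
i=0: S_0 = 2.11 * 1.81^0 = 2.11
i=1: S_1 = 2.11 * 1.81^1 ≈ 3.82
i=2: S_2 = 2.11 * 1.81^2 ≈ 6.91
i=3: S_3 = 2.11 * 1.81^3 ≈ 12.51
The first 4 terms are: [2.11, 3.82, 6.91, 12.51]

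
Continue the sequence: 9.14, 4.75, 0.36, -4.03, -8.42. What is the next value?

Differences: 4.75 - 9.14 = -4.39
This is an arithmetic sequence with common difference d = -4.39.
Next term = -8.42 + -4.39 = -12.81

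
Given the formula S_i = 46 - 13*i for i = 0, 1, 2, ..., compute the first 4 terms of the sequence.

This is an arithmetic sequence.
i=0: S_0 = 46 + -13*0 = 46
i=1: S_1 = 46 + -13*1 = 33
i=2: S_2 = 46 + -13*2 = 20
i=3: S_3 = 46 + -13*3 = 7
The first 4 terms are: [46, 33, 20, 7]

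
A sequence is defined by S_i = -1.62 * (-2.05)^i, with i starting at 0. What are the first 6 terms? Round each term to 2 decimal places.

This is a geometric sequence.
i=0: S_0 = -1.62 * (-2.05)^0 = -1.62
i=1: S_1 = -1.62 * (-2.05)^1 ≈ 3.32
i=2: S_2 = -1.62 * (-2.05)^2 ≈ -6.81
i=3: S_3 = -1.62 * (-2.05)^3 ≈ 13.96
i=4: S_4 = -1.62 * (-2.05)^4 ≈ -28.61
i=5: S_5 = -1.62 * (-2.05)^5 ≈ 58.65
The first 6 terms are: [-1.62, 3.32, -6.81, 13.96, -28.61, 58.65]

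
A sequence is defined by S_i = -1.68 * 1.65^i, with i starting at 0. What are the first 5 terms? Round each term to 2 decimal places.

This is a geometric sequence.
i=0: S_0 = -1.68 * 1.65^0 = -1.68
i=1: S_1 = -1.68 * 1.65^1 ≈ -2.77
i=2: S_2 = -1.68 * 1.65^2 ≈ -4.57
i=3: S_3 = -1.68 * 1.65^3 ≈ -7.55
i=4: S_4 = -1.68 * 1.65^4 ≈ -12.45
The first 5 terms are: [-1.68, -2.77, -4.57, -7.55, -12.45]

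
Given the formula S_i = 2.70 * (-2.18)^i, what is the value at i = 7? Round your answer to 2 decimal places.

S_7 = 2.7 * (-2.18)^7 ≈ 2.7 * -233.989 ≈ -631.77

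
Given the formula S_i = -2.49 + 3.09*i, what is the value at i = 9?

S_9 = -2.49 + 3.09*9 = -2.49 + 27.81 = 25.32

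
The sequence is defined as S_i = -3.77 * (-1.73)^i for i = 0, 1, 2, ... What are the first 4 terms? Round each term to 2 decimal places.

This is a geometric sequence.
i=0: S_0 = -3.77 * (-1.73)^0 = -3.77
i=1: S_1 = -3.77 * (-1.73)^1 ≈ 6.52
i=2: S_2 = -3.77 * (-1.73)^2 ≈ -11.28
i=3: S_3 = -3.77 * (-1.73)^3 ≈ 19.52
The first 4 terms are: [-3.77, 6.52, -11.28, 19.52]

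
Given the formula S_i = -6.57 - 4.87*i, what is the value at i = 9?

S_9 = -6.57 + -4.87*9 = -6.57 + -43.83 = -50.4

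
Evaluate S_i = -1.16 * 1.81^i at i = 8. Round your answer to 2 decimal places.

S_8 = -1.16 * 1.81^8 ≈ -1.16 * 115.1937 ≈ -133.62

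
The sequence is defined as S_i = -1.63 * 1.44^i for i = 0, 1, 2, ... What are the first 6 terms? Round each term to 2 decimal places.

This is a geometric sequence.
i=0: S_0 = -1.63 * 1.44^0 = -1.63
i=1: S_1 = -1.63 * 1.44^1 ≈ -2.35
i=2: S_2 = -1.63 * 1.44^2 ≈ -3.38
i=3: S_3 = -1.63 * 1.44^3 ≈ -4.87
i=4: S_4 = -1.63 * 1.44^4 ≈ -7.01
i=5: S_5 = -1.63 * 1.44^5 ≈ -10.09
The first 6 terms are: [-1.63, -2.35, -3.38, -4.87, -7.01, -10.09]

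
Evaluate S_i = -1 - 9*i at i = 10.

S_10 = -1 + -9*10 = -1 + -90 = -91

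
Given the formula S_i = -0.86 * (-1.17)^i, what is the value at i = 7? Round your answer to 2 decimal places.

S_7 = -0.86 * (-1.17)^7 ≈ -0.86 * -3.0012 ≈ 2.58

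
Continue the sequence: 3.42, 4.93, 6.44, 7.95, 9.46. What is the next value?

Differences: 4.93 - 3.42 = 1.51
This is an arithmetic sequence with common difference d = 1.51.
Next term = 9.46 + 1.51 = 10.97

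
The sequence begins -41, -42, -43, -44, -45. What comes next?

Differences: -42 - -41 = -1
This is an arithmetic sequence with common difference d = -1.
Next term = -45 + -1 = -46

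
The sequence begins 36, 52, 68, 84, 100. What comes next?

Differences: 52 - 36 = 16
This is an arithmetic sequence with common difference d = 16.
Next term = 100 + 16 = 116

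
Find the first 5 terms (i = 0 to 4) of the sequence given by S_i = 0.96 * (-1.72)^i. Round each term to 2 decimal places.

This is a geometric sequence.
i=0: S_0 = 0.96 * (-1.72)^0 = 0.96
i=1: S_1 = 0.96 * (-1.72)^1 ≈ -1.65
i=2: S_2 = 0.96 * (-1.72)^2 ≈ 2.84
i=3: S_3 = 0.96 * (-1.72)^3 ≈ -4.88
i=4: S_4 = 0.96 * (-1.72)^4 ≈ 8.4
The first 5 terms are: [0.96, -1.65, 2.84, -4.88, 8.4]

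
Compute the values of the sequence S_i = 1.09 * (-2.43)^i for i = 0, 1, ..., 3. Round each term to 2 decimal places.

This is a geometric sequence.
i=0: S_0 = 1.09 * (-2.43)^0 = 1.09
i=1: S_1 = 1.09 * (-2.43)^1 ≈ -2.65
i=2: S_2 = 1.09 * (-2.43)^2 ≈ 6.44
i=3: S_3 = 1.09 * (-2.43)^3 ≈ -15.64
The first 4 terms are: [1.09, -2.65, 6.44, -15.64]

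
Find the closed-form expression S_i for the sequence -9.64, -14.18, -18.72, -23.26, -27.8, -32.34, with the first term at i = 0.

Check differences: -14.18 - -9.64 = -4.54
-18.72 - -14.18 = -4.54
Common difference d = -4.54.
First term a = -9.64.
Formula: S_i = -9.64 - 4.54*i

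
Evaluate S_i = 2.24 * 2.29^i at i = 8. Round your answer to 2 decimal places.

S_8 = 2.24 * 2.29^8 ≈ 2.24 * 756.2822 ≈ 1694.07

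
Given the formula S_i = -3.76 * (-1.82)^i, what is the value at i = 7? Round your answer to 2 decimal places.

S_7 = -3.76 * (-1.82)^7 ≈ -3.76 * -66.1454 ≈ 248.71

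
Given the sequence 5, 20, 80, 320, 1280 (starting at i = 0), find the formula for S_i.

Check ratios: 20 / 5 = 4.0
Common ratio r = 4.
First term a = 5.
Formula: S_i = 5 * 4^i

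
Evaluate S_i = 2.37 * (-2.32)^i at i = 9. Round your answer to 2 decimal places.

S_9 = 2.37 * (-2.32)^9 ≈ 2.37 * -1947.1162 ≈ -4614.67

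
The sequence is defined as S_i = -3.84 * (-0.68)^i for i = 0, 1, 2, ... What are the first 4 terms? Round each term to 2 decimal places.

This is a geometric sequence.
i=0: S_0 = -3.84 * (-0.68)^0 = -3.84
i=1: S_1 = -3.84 * (-0.68)^1 ≈ 2.61
i=2: S_2 = -3.84 * (-0.68)^2 ≈ -1.78
i=3: S_3 = -3.84 * (-0.68)^3 ≈ 1.21
The first 4 terms are: [-3.84, 2.61, -1.78, 1.21]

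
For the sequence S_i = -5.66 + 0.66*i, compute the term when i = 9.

S_9 = -5.66 + 0.66*9 = -5.66 + 5.94 = 0.28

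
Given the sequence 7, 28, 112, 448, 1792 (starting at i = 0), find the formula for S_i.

Check ratios: 28 / 7 = 4.0
Common ratio r = 4.
First term a = 7.
Formula: S_i = 7 * 4^i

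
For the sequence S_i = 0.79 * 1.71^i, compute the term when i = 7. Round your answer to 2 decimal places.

S_7 = 0.79 * 1.71^7 ≈ 0.79 * 42.7536 ≈ 33.78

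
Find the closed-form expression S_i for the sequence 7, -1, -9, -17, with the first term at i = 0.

Check differences: -1 - 7 = -8
-9 - -1 = -8
Common difference d = -8.
First term a = 7.
Formula: S_i = 7 - 8*i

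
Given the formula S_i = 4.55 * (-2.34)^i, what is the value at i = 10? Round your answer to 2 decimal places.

S_10 = 4.55 * (-2.34)^10 ≈ 4.55 * 4922.1923 ≈ 22395.97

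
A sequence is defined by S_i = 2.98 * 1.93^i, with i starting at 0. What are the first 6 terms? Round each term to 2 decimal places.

This is a geometric sequence.
i=0: S_0 = 2.98 * 1.93^0 = 2.98
i=1: S_1 = 2.98 * 1.93^1 ≈ 5.75
i=2: S_2 = 2.98 * 1.93^2 ≈ 11.1
i=3: S_3 = 2.98 * 1.93^3 ≈ 21.42
i=4: S_4 = 2.98 * 1.93^4 ≈ 41.35
i=5: S_5 = 2.98 * 1.93^5 ≈ 79.8
The first 6 terms are: [2.98, 5.75, 11.1, 21.42, 41.35, 79.8]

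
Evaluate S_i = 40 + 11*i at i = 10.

S_10 = 40 + 11*10 = 40 + 110 = 150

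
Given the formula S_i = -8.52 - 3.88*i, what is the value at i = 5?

S_5 = -8.52 + -3.88*5 = -8.52 + -19.4 = -27.92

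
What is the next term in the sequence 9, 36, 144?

Ratios: 36 / 9 = 4.0
This is a geometric sequence with common ratio r = 4.
Next term = 144 * 4 = 576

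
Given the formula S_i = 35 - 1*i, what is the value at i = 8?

S_8 = 35 + -1*8 = 35 + -8 = 27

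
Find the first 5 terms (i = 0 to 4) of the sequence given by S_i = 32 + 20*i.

This is an arithmetic sequence.
i=0: S_0 = 32 + 20*0 = 32
i=1: S_1 = 32 + 20*1 = 52
i=2: S_2 = 32 + 20*2 = 72
i=3: S_3 = 32 + 20*3 = 92
i=4: S_4 = 32 + 20*4 = 112
The first 5 terms are: [32, 52, 72, 92, 112]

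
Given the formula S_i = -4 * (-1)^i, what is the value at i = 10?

S_10 = -4 * (-1)^10 = -4 * 1 = -4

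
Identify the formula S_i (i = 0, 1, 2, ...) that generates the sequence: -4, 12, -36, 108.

Check ratios: 12 / -4 = -3.0
Common ratio r = -3.
First term a = -4.
Formula: S_i = -4 * (-3)^i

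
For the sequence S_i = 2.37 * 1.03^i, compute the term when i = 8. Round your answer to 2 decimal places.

S_8 = 2.37 * 1.03^8 ≈ 2.37 * 1.2668 ≈ 3.0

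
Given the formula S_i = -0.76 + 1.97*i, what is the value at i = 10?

S_10 = -0.76 + 1.97*10 = -0.76 + 19.7 = 18.94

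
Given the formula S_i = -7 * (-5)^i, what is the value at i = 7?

S_7 = -7 * (-5)^7 = -7 * -78125 = 546875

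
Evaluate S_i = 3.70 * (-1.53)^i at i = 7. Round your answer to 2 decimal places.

S_7 = 3.7 * (-1.53)^7 ≈ 3.7 * -19.6264 ≈ -72.62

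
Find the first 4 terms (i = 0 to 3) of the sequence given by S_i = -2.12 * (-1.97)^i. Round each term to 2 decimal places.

This is a geometric sequence.
i=0: S_0 = -2.12 * (-1.97)^0 = -2.12
i=1: S_1 = -2.12 * (-1.97)^1 ≈ 4.18
i=2: S_2 = -2.12 * (-1.97)^2 ≈ -8.23
i=3: S_3 = -2.12 * (-1.97)^3 ≈ 16.21
The first 4 terms are: [-2.12, 4.18, -8.23, 16.21]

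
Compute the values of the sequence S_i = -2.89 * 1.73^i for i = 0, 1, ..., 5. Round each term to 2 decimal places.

This is a geometric sequence.
i=0: S_0 = -2.89 * 1.73^0 = -2.89
i=1: S_1 = -2.89 * 1.73^1 ≈ -5.0
i=2: S_2 = -2.89 * 1.73^2 ≈ -8.65
i=3: S_3 = -2.89 * 1.73^3 ≈ -14.96
i=4: S_4 = -2.89 * 1.73^4 ≈ -25.89
i=5: S_5 = -2.89 * 1.73^5 ≈ -44.78
The first 6 terms are: [-2.89, -5.0, -8.65, -14.96, -25.89, -44.78]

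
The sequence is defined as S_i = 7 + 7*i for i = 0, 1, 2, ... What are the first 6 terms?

This is an arithmetic sequence.
i=0: S_0 = 7 + 7*0 = 7
i=1: S_1 = 7 + 7*1 = 14
i=2: S_2 = 7 + 7*2 = 21
i=3: S_3 = 7 + 7*3 = 28
i=4: S_4 = 7 + 7*4 = 35
i=5: S_5 = 7 + 7*5 = 42
The first 6 terms are: [7, 14, 21, 28, 35, 42]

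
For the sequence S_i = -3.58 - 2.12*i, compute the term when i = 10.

S_10 = -3.58 + -2.12*10 = -3.58 + -21.2 = -24.78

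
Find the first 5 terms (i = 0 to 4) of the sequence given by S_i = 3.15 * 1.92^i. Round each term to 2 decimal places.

This is a geometric sequence.
i=0: S_0 = 3.15 * 1.92^0 = 3.15
i=1: S_1 = 3.15 * 1.92^1 ≈ 6.05
i=2: S_2 = 3.15 * 1.92^2 ≈ 11.61
i=3: S_3 = 3.15 * 1.92^3 ≈ 22.3
i=4: S_4 = 3.15 * 1.92^4 ≈ 42.81
The first 5 terms are: [3.15, 6.05, 11.61, 22.3, 42.81]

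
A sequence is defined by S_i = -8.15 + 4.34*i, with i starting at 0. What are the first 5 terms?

This is an arithmetic sequence.
i=0: S_0 = -8.15 + 4.34*0 = -8.15
i=1: S_1 = -8.15 + 4.34*1 = -3.81
i=2: S_2 = -8.15 + 4.34*2 = 0.53
i=3: S_3 = -8.15 + 4.34*3 = 4.87
i=4: S_4 = -8.15 + 4.34*4 = 9.21
The first 5 terms are: [-8.15, -3.81, 0.53, 4.87, 9.21]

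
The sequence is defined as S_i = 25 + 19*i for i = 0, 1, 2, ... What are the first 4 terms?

This is an arithmetic sequence.
i=0: S_0 = 25 + 19*0 = 25
i=1: S_1 = 25 + 19*1 = 44
i=2: S_2 = 25 + 19*2 = 63
i=3: S_3 = 25 + 19*3 = 82
The first 4 terms are: [25, 44, 63, 82]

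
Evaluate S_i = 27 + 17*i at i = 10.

S_10 = 27 + 17*10 = 27 + 170 = 197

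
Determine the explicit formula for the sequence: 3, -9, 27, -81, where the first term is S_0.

Check ratios: -9 / 3 = -3.0
Common ratio r = -3.
First term a = 3.
Formula: S_i = 3 * (-3)^i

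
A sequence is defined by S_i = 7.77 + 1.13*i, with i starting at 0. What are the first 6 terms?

This is an arithmetic sequence.
i=0: S_0 = 7.77 + 1.13*0 = 7.77
i=1: S_1 = 7.77 + 1.13*1 = 8.9
i=2: S_2 = 7.77 + 1.13*2 = 10.03
i=3: S_3 = 7.77 + 1.13*3 = 11.16
i=4: S_4 = 7.77 + 1.13*4 = 12.29
i=5: S_5 = 7.77 + 1.13*5 = 13.42
The first 6 terms are: [7.77, 8.9, 10.03, 11.16, 12.29, 13.42]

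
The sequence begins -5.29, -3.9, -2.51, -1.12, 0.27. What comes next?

Differences: -3.9 - -5.29 = 1.39
This is an arithmetic sequence with common difference d = 1.39.
Next term = 0.27 + 1.39 = 1.66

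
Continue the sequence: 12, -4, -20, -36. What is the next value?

Differences: -4 - 12 = -16
This is an arithmetic sequence with common difference d = -16.
Next term = -36 + -16 = -52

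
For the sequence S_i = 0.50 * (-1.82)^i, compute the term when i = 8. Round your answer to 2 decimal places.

S_8 = 0.5 * (-1.82)^8 ≈ 0.5 * 120.3846 ≈ 60.19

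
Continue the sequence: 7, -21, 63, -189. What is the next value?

Ratios: -21 / 7 = -3.0
This is a geometric sequence with common ratio r = -3.
Next term = -189 * -3 = 567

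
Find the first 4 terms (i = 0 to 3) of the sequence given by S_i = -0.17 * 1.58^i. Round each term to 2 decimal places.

This is a geometric sequence.
i=0: S_0 = -0.17 * 1.58^0 = -0.17
i=1: S_1 = -0.17 * 1.58^1 ≈ -0.27
i=2: S_2 = -0.17 * 1.58^2 ≈ -0.42
i=3: S_3 = -0.17 * 1.58^3 ≈ -0.67
The first 4 terms are: [-0.17, -0.27, -0.42, -0.67]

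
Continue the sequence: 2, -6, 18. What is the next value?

Ratios: -6 / 2 = -3.0
This is a geometric sequence with common ratio r = -3.
Next term = 18 * -3 = -54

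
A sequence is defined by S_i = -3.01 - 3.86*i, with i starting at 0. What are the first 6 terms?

This is an arithmetic sequence.
i=0: S_0 = -3.01 + -3.86*0 = -3.01
i=1: S_1 = -3.01 + -3.86*1 = -6.87
i=2: S_2 = -3.01 + -3.86*2 = -10.73
i=3: S_3 = -3.01 + -3.86*3 = -14.59
i=4: S_4 = -3.01 + -3.86*4 = -18.45
i=5: S_5 = -3.01 + -3.86*5 = -22.31
The first 6 terms are: [-3.01, -6.87, -10.73, -14.59, -18.45, -22.31]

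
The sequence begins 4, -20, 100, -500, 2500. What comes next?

Ratios: -20 / 4 = -5.0
This is a geometric sequence with common ratio r = -5.
Next term = 2500 * -5 = -12500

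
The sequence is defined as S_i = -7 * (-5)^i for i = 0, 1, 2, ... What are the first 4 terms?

This is a geometric sequence.
i=0: S_0 = -7 * (-5)^0 = -7
i=1: S_1 = -7 * (-5)^1 = 35
i=2: S_2 = -7 * (-5)^2 = -175
i=3: S_3 = -7 * (-5)^3 = 875
The first 4 terms are: [-7, 35, -175, 875]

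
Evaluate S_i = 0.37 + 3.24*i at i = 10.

S_10 = 0.37 + 3.24*10 = 0.37 + 32.4 = 32.77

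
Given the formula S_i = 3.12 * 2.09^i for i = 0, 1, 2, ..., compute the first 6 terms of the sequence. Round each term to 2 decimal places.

This is a geometric sequence.
i=0: S_0 = 3.12 * 2.09^0 = 3.12
i=1: S_1 = 3.12 * 2.09^1 ≈ 6.52
i=2: S_2 = 3.12 * 2.09^2 ≈ 13.63
i=3: S_3 = 3.12 * 2.09^3 ≈ 28.48
i=4: S_4 = 3.12 * 2.09^4 ≈ 59.53
i=5: S_5 = 3.12 * 2.09^5 ≈ 124.42
The first 6 terms are: [3.12, 6.52, 13.63, 28.48, 59.53, 124.42]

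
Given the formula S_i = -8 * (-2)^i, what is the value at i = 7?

S_7 = -8 * (-2)^7 = -8 * -128 = 1024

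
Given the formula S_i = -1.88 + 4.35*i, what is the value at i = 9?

S_9 = -1.88 + 4.35*9 = -1.88 + 39.15 = 37.27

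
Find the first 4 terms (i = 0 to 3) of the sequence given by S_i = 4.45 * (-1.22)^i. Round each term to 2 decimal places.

This is a geometric sequence.
i=0: S_0 = 4.45 * (-1.22)^0 = 4.45
i=1: S_1 = 4.45 * (-1.22)^1 ≈ -5.43
i=2: S_2 = 4.45 * (-1.22)^2 ≈ 6.62
i=3: S_3 = 4.45 * (-1.22)^3 ≈ -8.08
The first 4 terms are: [4.45, -5.43, 6.62, -8.08]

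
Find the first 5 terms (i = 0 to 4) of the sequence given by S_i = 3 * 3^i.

This is a geometric sequence.
i=0: S_0 = 3 * 3^0 = 3
i=1: S_1 = 3 * 3^1 = 9
i=2: S_2 = 3 * 3^2 = 27
i=3: S_3 = 3 * 3^3 = 81
i=4: S_4 = 3 * 3^4 = 243
The first 5 terms are: [3, 9, 27, 81, 243]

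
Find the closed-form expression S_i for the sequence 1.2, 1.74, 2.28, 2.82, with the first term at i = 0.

Check differences: 1.74 - 1.2 = 0.54
2.28 - 1.74 = 0.54
Common difference d = 0.54.
First term a = 1.2.
Formula: S_i = 1.20 + 0.54*i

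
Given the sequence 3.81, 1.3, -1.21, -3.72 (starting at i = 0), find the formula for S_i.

Check differences: 1.3 - 3.81 = -2.51
-1.21 - 1.3 = -2.51
Common difference d = -2.51.
First term a = 3.81.
Formula: S_i = 3.81 - 2.51*i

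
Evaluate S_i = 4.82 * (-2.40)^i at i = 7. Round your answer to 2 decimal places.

S_7 = 4.82 * (-2.4)^7 ≈ 4.82 * -458.6471 ≈ -2210.68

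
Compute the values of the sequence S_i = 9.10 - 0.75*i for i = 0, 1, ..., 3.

This is an arithmetic sequence.
i=0: S_0 = 9.1 + -0.75*0 = 9.1
i=1: S_1 = 9.1 + -0.75*1 = 8.35
i=2: S_2 = 9.1 + -0.75*2 = 7.6
i=3: S_3 = 9.1 + -0.75*3 = 6.85
The first 4 terms are: [9.1, 8.35, 7.6, 6.85]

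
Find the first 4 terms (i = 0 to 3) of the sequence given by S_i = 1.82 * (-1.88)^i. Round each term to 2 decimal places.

This is a geometric sequence.
i=0: S_0 = 1.82 * (-1.88)^0 = 1.82
i=1: S_1 = 1.82 * (-1.88)^1 ≈ -3.42
i=2: S_2 = 1.82 * (-1.88)^2 ≈ 6.43
i=3: S_3 = 1.82 * (-1.88)^3 ≈ -12.09
The first 4 terms are: [1.82, -3.42, 6.43, -12.09]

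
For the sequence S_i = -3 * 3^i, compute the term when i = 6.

S_6 = -3 * 3^6 = -3 * 729 = -2187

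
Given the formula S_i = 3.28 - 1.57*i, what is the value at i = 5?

S_5 = 3.28 + -1.57*5 = 3.28 + -7.85 = -4.57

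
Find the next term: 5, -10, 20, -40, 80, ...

Ratios: -10 / 5 = -2.0
This is a geometric sequence with common ratio r = -2.
Next term = 80 * -2 = -160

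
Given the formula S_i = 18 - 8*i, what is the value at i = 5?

S_5 = 18 + -8*5 = 18 + -40 = -22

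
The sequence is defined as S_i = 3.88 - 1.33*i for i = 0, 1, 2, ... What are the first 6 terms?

This is an arithmetic sequence.
i=0: S_0 = 3.88 + -1.33*0 = 3.88
i=1: S_1 = 3.88 + -1.33*1 = 2.55
i=2: S_2 = 3.88 + -1.33*2 = 1.22
i=3: S_3 = 3.88 + -1.33*3 = -0.11
i=4: S_4 = 3.88 + -1.33*4 = -1.44
i=5: S_5 = 3.88 + -1.33*5 = -2.77
The first 6 terms are: [3.88, 2.55, 1.22, -0.11, -1.44, -2.77]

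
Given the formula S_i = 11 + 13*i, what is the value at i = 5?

S_5 = 11 + 13*5 = 11 + 65 = 76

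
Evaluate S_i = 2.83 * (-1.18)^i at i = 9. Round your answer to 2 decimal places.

S_9 = 2.83 * (-1.18)^9 ≈ 2.83 * -4.4355 ≈ -12.55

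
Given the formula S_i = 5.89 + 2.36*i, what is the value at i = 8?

S_8 = 5.89 + 2.36*8 = 5.89 + 18.88 = 24.77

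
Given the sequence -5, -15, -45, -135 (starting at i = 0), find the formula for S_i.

Check ratios: -15 / -5 = 3.0
Common ratio r = 3.
First term a = -5.
Formula: S_i = -5 * 3^i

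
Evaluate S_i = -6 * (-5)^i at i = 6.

S_6 = -6 * (-5)^6 = -6 * 15625 = -93750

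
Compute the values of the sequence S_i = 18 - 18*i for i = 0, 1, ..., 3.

This is an arithmetic sequence.
i=0: S_0 = 18 + -18*0 = 18
i=1: S_1 = 18 + -18*1 = 0
i=2: S_2 = 18 + -18*2 = -18
i=3: S_3 = 18 + -18*3 = -36
The first 4 terms are: [18, 0, -18, -36]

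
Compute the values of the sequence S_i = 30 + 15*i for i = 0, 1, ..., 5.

This is an arithmetic sequence.
i=0: S_0 = 30 + 15*0 = 30
i=1: S_1 = 30 + 15*1 = 45
i=2: S_2 = 30 + 15*2 = 60
i=3: S_3 = 30 + 15*3 = 75
i=4: S_4 = 30 + 15*4 = 90
i=5: S_5 = 30 + 15*5 = 105
The first 6 terms are: [30, 45, 60, 75, 90, 105]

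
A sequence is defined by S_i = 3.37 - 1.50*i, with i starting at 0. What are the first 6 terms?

This is an arithmetic sequence.
i=0: S_0 = 3.37 + -1.5*0 = 3.37
i=1: S_1 = 3.37 + -1.5*1 = 1.87
i=2: S_2 = 3.37 + -1.5*2 = 0.37
i=3: S_3 = 3.37 + -1.5*3 = -1.13
i=4: S_4 = 3.37 + -1.5*4 = -2.63
i=5: S_5 = 3.37 + -1.5*5 = -4.13
The first 6 terms are: [3.37, 1.87, 0.37, -1.13, -2.63, -4.13]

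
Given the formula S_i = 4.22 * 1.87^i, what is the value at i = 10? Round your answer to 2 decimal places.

S_10 = 4.22 * 1.87^10 ≈ 4.22 * 522.8969 ≈ 2206.62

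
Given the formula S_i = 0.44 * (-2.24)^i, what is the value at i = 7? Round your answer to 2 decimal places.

S_7 = 0.44 * (-2.24)^7 ≈ 0.44 * -282.9672 ≈ -124.51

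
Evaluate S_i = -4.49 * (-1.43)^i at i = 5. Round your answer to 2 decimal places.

S_5 = -4.49 * (-1.43)^5 ≈ -4.49 * -5.9797 ≈ 26.85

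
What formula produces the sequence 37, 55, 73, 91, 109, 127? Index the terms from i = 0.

Check differences: 55 - 37 = 18
73 - 55 = 18
Common difference d = 18.
First term a = 37.
Formula: S_i = 37 + 18*i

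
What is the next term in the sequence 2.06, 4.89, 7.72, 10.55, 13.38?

Differences: 4.89 - 2.06 = 2.83
This is an arithmetic sequence with common difference d = 2.83.
Next term = 13.38 + 2.83 = 16.21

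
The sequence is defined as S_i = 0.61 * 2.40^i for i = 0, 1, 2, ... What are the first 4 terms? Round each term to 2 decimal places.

This is a geometric sequence.
i=0: S_0 = 0.61 * 2.4^0 = 0.61
i=1: S_1 = 0.61 * 2.4^1 ≈ 1.46
i=2: S_2 = 0.61 * 2.4^2 ≈ 3.51
i=3: S_3 = 0.61 * 2.4^3 ≈ 8.43
The first 4 terms are: [0.61, 1.46, 3.51, 8.43]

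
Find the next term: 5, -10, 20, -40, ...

Ratios: -10 / 5 = -2.0
This is a geometric sequence with common ratio r = -2.
Next term = -40 * -2 = 80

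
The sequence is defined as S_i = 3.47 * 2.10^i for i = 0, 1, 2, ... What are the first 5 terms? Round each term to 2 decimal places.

This is a geometric sequence.
i=0: S_0 = 3.47 * 2.1^0 = 3.47
i=1: S_1 = 3.47 * 2.1^1 ≈ 7.29
i=2: S_2 = 3.47 * 2.1^2 ≈ 15.3
i=3: S_3 = 3.47 * 2.1^3 ≈ 32.14
i=4: S_4 = 3.47 * 2.1^4 ≈ 67.48
The first 5 terms are: [3.47, 7.29, 15.3, 32.14, 67.48]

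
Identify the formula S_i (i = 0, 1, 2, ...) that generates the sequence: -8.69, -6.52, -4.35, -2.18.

Check differences: -6.52 - -8.69 = 2.17
-4.35 - -6.52 = 2.17
Common difference d = 2.17.
First term a = -8.69.
Formula: S_i = -8.69 + 2.17*i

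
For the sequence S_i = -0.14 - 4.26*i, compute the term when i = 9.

S_9 = -0.14 + -4.26*9 = -0.14 + -38.34 = -38.48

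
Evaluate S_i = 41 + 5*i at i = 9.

S_9 = 41 + 5*9 = 41 + 45 = 86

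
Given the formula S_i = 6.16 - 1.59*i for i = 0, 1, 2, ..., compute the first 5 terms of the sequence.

This is an arithmetic sequence.
i=0: S_0 = 6.16 + -1.59*0 = 6.16
i=1: S_1 = 6.16 + -1.59*1 = 4.57
i=2: S_2 = 6.16 + -1.59*2 = 2.98
i=3: S_3 = 6.16 + -1.59*3 = 1.39
i=4: S_4 = 6.16 + -1.59*4 = -0.2
The first 5 terms are: [6.16, 4.57, 2.98, 1.39, -0.2]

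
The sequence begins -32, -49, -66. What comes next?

Differences: -49 - -32 = -17
This is an arithmetic sequence with common difference d = -17.
Next term = -66 + -17 = -83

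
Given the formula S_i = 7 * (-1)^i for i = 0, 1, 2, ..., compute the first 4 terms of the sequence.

This is a geometric sequence.
i=0: S_0 = 7 * (-1)^0 = 7
i=1: S_1 = 7 * (-1)^1 = -7
i=2: S_2 = 7 * (-1)^2 = 7
i=3: S_3 = 7 * (-1)^3 = -7
The first 4 terms are: [7, -7, 7, -7]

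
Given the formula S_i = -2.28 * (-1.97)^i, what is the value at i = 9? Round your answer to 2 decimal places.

S_9 = -2.28 * (-1.97)^9 ≈ -2.28 * -446.8853 ≈ 1018.9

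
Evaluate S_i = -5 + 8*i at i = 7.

S_7 = -5 + 8*7 = -5 + 56 = 51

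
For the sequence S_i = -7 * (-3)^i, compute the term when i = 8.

S_8 = -7 * (-3)^8 = -7 * 6561 = -45927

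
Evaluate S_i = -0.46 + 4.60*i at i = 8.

S_8 = -0.46 + 4.6*8 = -0.46 + 36.8 = 36.34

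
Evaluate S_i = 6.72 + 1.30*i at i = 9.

S_9 = 6.72 + 1.3*9 = 6.72 + 11.7 = 18.42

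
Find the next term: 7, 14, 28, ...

Ratios: 14 / 7 = 2.0
This is a geometric sequence with common ratio r = 2.
Next term = 28 * 2 = 56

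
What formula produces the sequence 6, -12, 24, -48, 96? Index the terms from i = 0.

Check ratios: -12 / 6 = -2.0
Common ratio r = -2.
First term a = 6.
Formula: S_i = 6 * (-2)^i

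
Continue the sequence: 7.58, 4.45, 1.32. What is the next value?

Differences: 4.45 - 7.58 = -3.13
This is an arithmetic sequence with common difference d = -3.13.
Next term = 1.32 + -3.13 = -1.81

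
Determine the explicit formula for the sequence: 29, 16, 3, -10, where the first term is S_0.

Check differences: 16 - 29 = -13
3 - 16 = -13
Common difference d = -13.
First term a = 29.
Formula: S_i = 29 - 13*i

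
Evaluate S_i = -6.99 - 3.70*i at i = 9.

S_9 = -6.99 + -3.7*9 = -6.99 + -33.3 = -40.29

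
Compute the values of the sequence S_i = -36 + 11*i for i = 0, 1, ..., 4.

This is an arithmetic sequence.
i=0: S_0 = -36 + 11*0 = -36
i=1: S_1 = -36 + 11*1 = -25
i=2: S_2 = -36 + 11*2 = -14
i=3: S_3 = -36 + 11*3 = -3
i=4: S_4 = -36 + 11*4 = 8
The first 5 terms are: [-36, -25, -14, -3, 8]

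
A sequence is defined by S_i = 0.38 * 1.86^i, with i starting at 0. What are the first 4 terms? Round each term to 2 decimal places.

This is a geometric sequence.
i=0: S_0 = 0.38 * 1.86^0 = 0.38
i=1: S_1 = 0.38 * 1.86^1 ≈ 0.71
i=2: S_2 = 0.38 * 1.86^2 ≈ 1.31
i=3: S_3 = 0.38 * 1.86^3 ≈ 2.45
The first 4 terms are: [0.38, 0.71, 1.31, 2.45]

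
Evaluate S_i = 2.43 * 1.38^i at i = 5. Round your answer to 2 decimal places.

S_5 = 2.43 * 1.38^5 ≈ 2.43 * 5.0049 ≈ 12.16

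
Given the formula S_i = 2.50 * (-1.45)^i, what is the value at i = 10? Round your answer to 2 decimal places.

S_10 = 2.5 * (-1.45)^10 ≈ 2.5 * 41.0847 ≈ 102.71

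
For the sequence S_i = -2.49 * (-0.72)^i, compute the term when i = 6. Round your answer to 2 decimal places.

S_6 = -2.49 * (-0.72)^6 ≈ -2.49 * 0.1393 ≈ -0.35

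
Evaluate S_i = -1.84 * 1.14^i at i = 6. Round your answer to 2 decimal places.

S_6 = -1.84 * 1.14^6 ≈ -1.84 * 2.195 ≈ -4.04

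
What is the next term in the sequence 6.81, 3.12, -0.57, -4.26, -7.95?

Differences: 3.12 - 6.81 = -3.69
This is an arithmetic sequence with common difference d = -3.69.
Next term = -7.95 + -3.69 = -11.64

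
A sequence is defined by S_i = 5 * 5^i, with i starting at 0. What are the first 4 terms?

This is a geometric sequence.
i=0: S_0 = 5 * 5^0 = 5
i=1: S_1 = 5 * 5^1 = 25
i=2: S_2 = 5 * 5^2 = 125
i=3: S_3 = 5 * 5^3 = 625
The first 4 terms are: [5, 25, 125, 625]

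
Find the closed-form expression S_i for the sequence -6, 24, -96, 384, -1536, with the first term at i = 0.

Check ratios: 24 / -6 = -4.0
Common ratio r = -4.
First term a = -6.
Formula: S_i = -6 * (-4)^i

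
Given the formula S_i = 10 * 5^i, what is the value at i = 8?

S_8 = 10 * 5^8 = 10 * 390625 = 3906250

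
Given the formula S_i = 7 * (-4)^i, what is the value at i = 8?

S_8 = 7 * (-4)^8 = 7 * 65536 = 458752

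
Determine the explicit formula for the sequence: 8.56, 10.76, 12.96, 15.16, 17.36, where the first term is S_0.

Check differences: 10.76 - 8.56 = 2.2
12.96 - 10.76 = 2.2
Common difference d = 2.2.
First term a = 8.56.
Formula: S_i = 8.56 + 2.20*i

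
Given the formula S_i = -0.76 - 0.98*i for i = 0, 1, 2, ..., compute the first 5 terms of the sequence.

This is an arithmetic sequence.
i=0: S_0 = -0.76 + -0.98*0 = -0.76
i=1: S_1 = -0.76 + -0.98*1 = -1.74
i=2: S_2 = -0.76 + -0.98*2 = -2.72
i=3: S_3 = -0.76 + -0.98*3 = -3.7
i=4: S_4 = -0.76 + -0.98*4 = -4.68
The first 5 terms are: [-0.76, -1.74, -2.72, -3.7, -4.68]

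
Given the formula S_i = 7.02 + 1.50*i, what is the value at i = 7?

S_7 = 7.02 + 1.5*7 = 7.02 + 10.5 = 17.52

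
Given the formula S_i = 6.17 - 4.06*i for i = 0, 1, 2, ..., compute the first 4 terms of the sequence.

This is an arithmetic sequence.
i=0: S_0 = 6.17 + -4.06*0 = 6.17
i=1: S_1 = 6.17 + -4.06*1 = 2.11
i=2: S_2 = 6.17 + -4.06*2 = -1.95
i=3: S_3 = 6.17 + -4.06*3 = -6.01
The first 4 terms are: [6.17, 2.11, -1.95, -6.01]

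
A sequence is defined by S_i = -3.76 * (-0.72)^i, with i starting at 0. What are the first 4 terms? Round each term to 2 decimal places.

This is a geometric sequence.
i=0: S_0 = -3.76 * (-0.72)^0 = -3.76
i=1: S_1 = -3.76 * (-0.72)^1 ≈ 2.71
i=2: S_2 = -3.76 * (-0.72)^2 ≈ -1.95
i=3: S_3 = -3.76 * (-0.72)^3 ≈ 1.4
The first 4 terms are: [-3.76, 2.71, -1.95, 1.4]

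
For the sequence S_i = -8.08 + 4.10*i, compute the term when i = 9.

S_9 = -8.08 + 4.1*9 = -8.08 + 36.9 = 28.82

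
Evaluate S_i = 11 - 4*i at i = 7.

S_7 = 11 + -4*7 = 11 + -28 = -17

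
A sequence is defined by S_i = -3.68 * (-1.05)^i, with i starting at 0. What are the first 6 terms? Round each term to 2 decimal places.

This is a geometric sequence.
i=0: S_0 = -3.68 * (-1.05)^0 = -3.68
i=1: S_1 = -3.68 * (-1.05)^1 ≈ 3.86
i=2: S_2 = -3.68 * (-1.05)^2 ≈ -4.06
i=3: S_3 = -3.68 * (-1.05)^3 ≈ 4.26
i=4: S_4 = -3.68 * (-1.05)^4 ≈ -4.47
i=5: S_5 = -3.68 * (-1.05)^5 ≈ 4.7
The first 6 terms are: [-3.68, 3.86, -4.06, 4.26, -4.47, 4.7]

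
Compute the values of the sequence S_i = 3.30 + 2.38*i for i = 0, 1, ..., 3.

This is an arithmetic sequence.
i=0: S_0 = 3.3 + 2.38*0 = 3.3
i=1: S_1 = 3.3 + 2.38*1 = 5.68
i=2: S_2 = 3.3 + 2.38*2 = 8.06
i=3: S_3 = 3.3 + 2.38*3 = 10.44
The first 4 terms are: [3.3, 5.68, 8.06, 10.44]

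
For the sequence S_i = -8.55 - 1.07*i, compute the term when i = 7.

S_7 = -8.55 + -1.07*7 = -8.55 + -7.49 = -16.04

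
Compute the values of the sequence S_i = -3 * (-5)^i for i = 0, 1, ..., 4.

This is a geometric sequence.
i=0: S_0 = -3 * (-5)^0 = -3
i=1: S_1 = -3 * (-5)^1 = 15
i=2: S_2 = -3 * (-5)^2 = -75
i=3: S_3 = -3 * (-5)^3 = 375
i=4: S_4 = -3 * (-5)^4 = -1875
The first 5 terms are: [-3, 15, -75, 375, -1875]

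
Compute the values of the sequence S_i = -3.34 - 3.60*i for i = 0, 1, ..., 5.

This is an arithmetic sequence.
i=0: S_0 = -3.34 + -3.6*0 = -3.34
i=1: S_1 = -3.34 + -3.6*1 = -6.94
i=2: S_2 = -3.34 + -3.6*2 = -10.54
i=3: S_3 = -3.34 + -3.6*3 = -14.14
i=4: S_4 = -3.34 + -3.6*4 = -17.74
i=5: S_5 = -3.34 + -3.6*5 = -21.34
The first 6 terms are: [-3.34, -6.94, -10.54, -14.14, -17.74, -21.34]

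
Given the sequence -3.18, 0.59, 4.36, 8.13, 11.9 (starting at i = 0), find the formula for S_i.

Check differences: 0.59 - -3.18 = 3.77
4.36 - 0.59 = 3.77
Common difference d = 3.77.
First term a = -3.18.
Formula: S_i = -3.18 + 3.77*i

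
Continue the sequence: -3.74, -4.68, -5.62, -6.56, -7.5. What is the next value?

Differences: -4.68 - -3.74 = -0.94
This is an arithmetic sequence with common difference d = -0.94.
Next term = -7.5 + -0.94 = -8.44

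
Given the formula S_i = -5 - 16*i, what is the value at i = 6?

S_6 = -5 + -16*6 = -5 + -96 = -101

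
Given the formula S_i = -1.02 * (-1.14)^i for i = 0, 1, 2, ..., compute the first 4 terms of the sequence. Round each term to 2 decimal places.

This is a geometric sequence.
i=0: S_0 = -1.02 * (-1.14)^0 = -1.02
i=1: S_1 = -1.02 * (-1.14)^1 ≈ 1.16
i=2: S_2 = -1.02 * (-1.14)^2 ≈ -1.33
i=3: S_3 = -1.02 * (-1.14)^3 ≈ 1.51
The first 4 terms are: [-1.02, 1.16, -1.33, 1.51]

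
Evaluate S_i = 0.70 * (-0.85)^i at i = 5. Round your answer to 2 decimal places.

S_5 = 0.7 * (-0.85)^5 ≈ 0.7 * -0.4437 ≈ -0.31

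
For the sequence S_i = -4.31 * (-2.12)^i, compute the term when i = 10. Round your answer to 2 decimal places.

S_10 = -4.31 * (-2.12)^10 ≈ -4.31 * 1833.828 ≈ -7903.8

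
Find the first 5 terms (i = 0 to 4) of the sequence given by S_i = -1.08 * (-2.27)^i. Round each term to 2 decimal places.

This is a geometric sequence.
i=0: S_0 = -1.08 * (-2.27)^0 = -1.08
i=1: S_1 = -1.08 * (-2.27)^1 ≈ 2.45
i=2: S_2 = -1.08 * (-2.27)^2 ≈ -5.57
i=3: S_3 = -1.08 * (-2.27)^3 ≈ 12.63
i=4: S_4 = -1.08 * (-2.27)^4 ≈ -28.68
The first 5 terms are: [-1.08, 2.45, -5.57, 12.63, -28.68]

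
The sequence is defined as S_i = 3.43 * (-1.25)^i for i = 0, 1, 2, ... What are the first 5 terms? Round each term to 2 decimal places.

This is a geometric sequence.
i=0: S_0 = 3.43 * (-1.25)^0 = 3.43
i=1: S_1 = 3.43 * (-1.25)^1 ≈ -4.29
i=2: S_2 = 3.43 * (-1.25)^2 ≈ 5.36
i=3: S_3 = 3.43 * (-1.25)^3 ≈ -6.7
i=4: S_4 = 3.43 * (-1.25)^4 ≈ 8.37
The first 5 terms are: [3.43, -4.29, 5.36, -6.7, 8.37]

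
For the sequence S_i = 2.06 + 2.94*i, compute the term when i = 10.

S_10 = 2.06 + 2.94*10 = 2.06 + 29.4 = 31.46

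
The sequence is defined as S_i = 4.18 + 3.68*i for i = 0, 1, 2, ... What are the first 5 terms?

This is an arithmetic sequence.
i=0: S_0 = 4.18 + 3.68*0 = 4.18
i=1: S_1 = 4.18 + 3.68*1 = 7.86
i=2: S_2 = 4.18 + 3.68*2 = 11.54
i=3: S_3 = 4.18 + 3.68*3 = 15.22
i=4: S_4 = 4.18 + 3.68*4 = 18.9
The first 5 terms are: [4.18, 7.86, 11.54, 15.22, 18.9]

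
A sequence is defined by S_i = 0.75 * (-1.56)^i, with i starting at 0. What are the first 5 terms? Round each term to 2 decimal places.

This is a geometric sequence.
i=0: S_0 = 0.75 * (-1.56)^0 = 0.75
i=1: S_1 = 0.75 * (-1.56)^1 = -1.17
i=2: S_2 = 0.75 * (-1.56)^2 ≈ 1.83
i=3: S_3 = 0.75 * (-1.56)^3 ≈ -2.85
i=4: S_4 = 0.75 * (-1.56)^4 ≈ 4.44
The first 5 terms are: [0.75, -1.17, 1.83, -2.85, 4.44]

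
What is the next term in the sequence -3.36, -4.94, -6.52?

Differences: -4.94 - -3.36 = -1.58
This is an arithmetic sequence with common difference d = -1.58.
Next term = -6.52 + -1.58 = -8.1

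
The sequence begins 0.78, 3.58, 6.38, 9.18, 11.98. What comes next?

Differences: 3.58 - 0.78 = 2.8
This is an arithmetic sequence with common difference d = 2.8.
Next term = 11.98 + 2.8 = 14.78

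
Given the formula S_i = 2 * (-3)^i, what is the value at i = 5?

S_5 = 2 * (-3)^5 = 2 * -243 = -486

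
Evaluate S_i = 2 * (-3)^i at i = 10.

S_10 = 2 * (-3)^10 = 2 * 59049 = 118098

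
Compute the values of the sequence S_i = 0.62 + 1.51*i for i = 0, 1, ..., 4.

This is an arithmetic sequence.
i=0: S_0 = 0.62 + 1.51*0 = 0.62
i=1: S_1 = 0.62 + 1.51*1 = 2.13
i=2: S_2 = 0.62 + 1.51*2 = 3.64
i=3: S_3 = 0.62 + 1.51*3 = 5.15
i=4: S_4 = 0.62 + 1.51*4 = 6.66
The first 5 terms are: [0.62, 2.13, 3.64, 5.15, 6.66]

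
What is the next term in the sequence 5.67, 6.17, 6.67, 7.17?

Differences: 6.17 - 5.67 = 0.5
This is an arithmetic sequence with common difference d = 0.5.
Next term = 7.17 + 0.5 = 7.67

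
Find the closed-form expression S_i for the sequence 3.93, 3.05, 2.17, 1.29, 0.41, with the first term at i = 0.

Check differences: 3.05 - 3.93 = -0.88
2.17 - 3.05 = -0.88
Common difference d = -0.88.
First term a = 3.93.
Formula: S_i = 3.93 - 0.88*i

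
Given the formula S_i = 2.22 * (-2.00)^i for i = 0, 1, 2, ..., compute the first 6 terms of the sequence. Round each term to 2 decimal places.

This is a geometric sequence.
i=0: S_0 = 2.22 * (-2.0)^0 = 2.22
i=1: S_1 = 2.22 * (-2.0)^1 = -4.44
i=2: S_2 = 2.22 * (-2.0)^2 = 8.88
i=3: S_3 = 2.22 * (-2.0)^3 = -17.76
i=4: S_4 = 2.22 * (-2.0)^4 = 35.52
i=5: S_5 = 2.22 * (-2.0)^5 = -71.04
The first 6 terms are: [2.22, -4.44, 8.88, -17.76, 35.52, -71.04]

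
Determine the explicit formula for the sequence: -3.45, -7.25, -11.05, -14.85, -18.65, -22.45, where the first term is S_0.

Check differences: -7.25 - -3.45 = -3.8
-11.05 - -7.25 = -3.8
Common difference d = -3.8.
First term a = -3.45.
Formula: S_i = -3.45 - 3.80*i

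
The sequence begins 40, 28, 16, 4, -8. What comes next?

Differences: 28 - 40 = -12
This is an arithmetic sequence with common difference d = -12.
Next term = -8 + -12 = -20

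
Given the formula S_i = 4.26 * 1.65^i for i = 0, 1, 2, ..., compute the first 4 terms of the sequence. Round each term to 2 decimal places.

This is a geometric sequence.
i=0: S_0 = 4.26 * 1.65^0 = 4.26
i=1: S_1 = 4.26 * 1.65^1 ≈ 7.03
i=2: S_2 = 4.26 * 1.65^2 ≈ 11.6
i=3: S_3 = 4.26 * 1.65^3 ≈ 19.14
The first 4 terms are: [4.26, 7.03, 11.6, 19.14]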